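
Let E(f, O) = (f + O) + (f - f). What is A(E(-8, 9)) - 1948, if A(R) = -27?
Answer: -1975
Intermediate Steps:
E(f, O) = O + f (E(f, O) = (O + f) + 0 = O + f)
A(E(-8, 9)) - 1948 = -27 - 1948 = -1975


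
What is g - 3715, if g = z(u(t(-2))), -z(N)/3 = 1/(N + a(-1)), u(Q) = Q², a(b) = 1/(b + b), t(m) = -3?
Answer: -63161/17 ≈ -3715.4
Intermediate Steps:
a(b) = 1/(2*b)
z(N) = -3/(-½ + N) (z(N) = -3/(N + (½)/(-1)) = -3/(N + (½)*(-1)) = -3/(N - ½) = -3/(-½ + N))
g = -6/17 (g = -6/(-1 + 2*(-3)²) = -6/(-1 + 2*9) = -6/(-1 + 18) = -6/17 ≈ -0.35294)
g - 3715 = -6/17 - 3715 = -63161/17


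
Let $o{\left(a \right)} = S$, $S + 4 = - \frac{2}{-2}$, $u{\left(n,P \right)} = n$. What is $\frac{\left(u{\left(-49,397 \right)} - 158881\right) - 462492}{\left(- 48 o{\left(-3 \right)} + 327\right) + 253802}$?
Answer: $- \frac{621422}{254273} \approx -2.4439$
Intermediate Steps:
$S = -3$ ($S = -4 - \frac{2}{-2} = -4 - -1 = -4 + 1 = -3$)
$o{\left(a \right)} = -3$
$\frac{\left(u{\left(-49,397 \right)} - 158881\right) - 462492}{\left(- 48 o{\left(-3 \right)} + 327\right) + 253802} = \frac{\left(-49 - 158881\right) - 462492}{\left(\left(-48\right) \left(-3\right) + 327\right) + 253802} = \frac{\left(-49 - 158881\right) - 462492}{\left(144 + 327\right) + 253802} = \frac{-158930 - 462492}{471 + 253802} = - \frac{621422}{254273}$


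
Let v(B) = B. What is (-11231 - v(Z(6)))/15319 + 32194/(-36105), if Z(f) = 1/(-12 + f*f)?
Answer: -7189413163/4424739960 ≈ -1.6248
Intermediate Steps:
Z(f) = 1/(-12 + f**2)
(-11231 - v(Z(6)))/15319 + 32194/(-36105) = (-11231 - 1/(-12 + 6**2))/15319 + 32194/(-36105) = (-11231 - 1/(-12 + 36))*(1/15319) + 32194*(-1/36105) = (-11231 - 1/24)*(1/15319) - 32194/36105 = -269545/24*1/15319 - 32194/36105 = -269545/367656 - 32194/36105 = -7189413163/4424739960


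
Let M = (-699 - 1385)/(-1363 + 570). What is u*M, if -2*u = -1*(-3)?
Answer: -3126/793 ≈ -3.9420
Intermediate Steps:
M = 2084/793 (M = -2084/(-793) = -2084*(-1/793) = 2084/793 ≈ 2.6280)
u = -3/2 (u = -(-1)*(-3)/2 = -½*3 = -3/2 ≈ -1.5000)
u*M = -3/2*2084/793 = -3126/793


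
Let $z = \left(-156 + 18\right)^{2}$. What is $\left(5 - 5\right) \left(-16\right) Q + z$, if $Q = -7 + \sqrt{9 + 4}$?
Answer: $19044$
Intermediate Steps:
$z = 19044$ ($z = \left(-138\right)^{2} = 19044$)
$Q = -7 + \sqrt{13} \approx -3.3944$
$\left(5 - 5\right) \left(-16\right) Q + z = \left(5 - 5\right) \left(-16\right) \left(-7 + \sqrt{13}\right) + 19044 = 0 \left(-16\right) \left(-7 + \sqrt{13}\right) + 19044 = 0 \left(-7 + \sqrt{13}\right) + 19044 = 0 + 19044 = 19044$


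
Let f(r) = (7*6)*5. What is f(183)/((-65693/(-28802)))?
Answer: 6048420/65693 ≈ 92.071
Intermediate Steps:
f(r) = 210 (f(r) = 42*5 = 210)
f(183)/((-65693/(-28802))) = 210/((-65693/(-28802))) = 210/((-65693*(-1/28802))) = 210/(65693/28802) = 210*(28802/65693) = 6048420/65693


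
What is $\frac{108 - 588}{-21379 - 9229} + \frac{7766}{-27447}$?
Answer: $- \frac{14032948}{52506111} \approx -0.26726$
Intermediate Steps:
$\frac{108 - 588}{-21379 - 9229} + \frac{7766}{-27447} = \frac{108 - 588}{-30608} + 7766 \left(- \frac{1}{27447}\right) = \left(-480\right) \left(- \frac{1}{30608}\right) - \frac{7766}{27447} = \frac{30}{1913} - \frac{7766}{27447} = - \frac{14032948}{52506111}$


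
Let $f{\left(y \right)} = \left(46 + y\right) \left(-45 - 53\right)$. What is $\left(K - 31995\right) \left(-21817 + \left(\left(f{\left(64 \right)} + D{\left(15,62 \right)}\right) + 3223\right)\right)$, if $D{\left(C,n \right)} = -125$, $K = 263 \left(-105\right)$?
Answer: $1758435390$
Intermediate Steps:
$K = -27615$
$f{\left(y \right)} = -4508 - 98 y$ ($f{\left(y \right)} = \left(46 + y\right) \left(-98\right) = -4508 - 98 y$)
$\left(K - 31995\right) \left(-21817 + \left(\left(f{\left(64 \right)} + D{\left(15,62 \right)}\right) + 3223\right)\right) = \left(-27615 - 31995\right) \left(-21817 + \left(\left(\left(-4508 - 6272\right) - 125\right) + 3223\right)\right) = - 59610 \left(-21817 + \left(\left(-10780 - 125\right) + 3223\right)\right) = - 59610 \left(-21817 + \left(-10905 + 3223\right)\right) = - 59610 \left(-21817 - 7682\right) = \left(-59610\right) \left(-29499\right) = 1758435390$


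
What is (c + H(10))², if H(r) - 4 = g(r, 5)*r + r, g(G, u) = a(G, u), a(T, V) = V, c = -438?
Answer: 139876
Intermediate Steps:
g(G, u) = u
H(r) = 4 + 6*r (H(r) = 4 + (5*r + r) = 4 + 6*r)
(c + H(10))² = (-438 + (4 + 6*10))² = (-438 + (4 + 60))² = (-438 + 64)² = (-374)² = 139876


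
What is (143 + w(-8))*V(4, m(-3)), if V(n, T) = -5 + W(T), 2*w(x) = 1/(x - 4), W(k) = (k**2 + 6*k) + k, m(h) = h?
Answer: -58327/24 ≈ -2430.3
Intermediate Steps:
W(k) = k**2 + 7*k
w(x) = 1/(2*(-4 + x)) (w(x) = 1/(2*(x - 4)) = 1/(2*(-4 + x)))
V(n, T) = -5 + T*(7 + T)
(143 + w(-8))*V(4, m(-3)) = (143 + 1/(2*(-4 - 8)))*(-5 - 3*(7 - 3)) = (143 + (1/2)/(-12))*(-5 - 3*4) = (143 + (1/2)*(-1/12))*(-5 - 12) = (143 - 1/24)*(-17) = (3431/24)*(-17) = -58327/24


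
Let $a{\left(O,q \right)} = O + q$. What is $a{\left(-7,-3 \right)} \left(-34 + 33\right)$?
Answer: $10$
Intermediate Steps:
$a{\left(-7,-3 \right)} \left(-34 + 33\right) = \left(-7 - 3\right) \left(-34 + 33\right) = \left(-10\right) \left(-1\right) = 10$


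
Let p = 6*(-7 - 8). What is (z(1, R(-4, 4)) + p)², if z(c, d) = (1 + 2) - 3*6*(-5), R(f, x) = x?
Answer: 9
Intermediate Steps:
z(c, d) = 93 (z(c, d) = 3 - 18*(-5) = 3 + 90 = 93)
p = -90 (p = 6*(-15) = -90)
(z(1, R(-4, 4)) + p)² = (93 - 90)² = 3² = 9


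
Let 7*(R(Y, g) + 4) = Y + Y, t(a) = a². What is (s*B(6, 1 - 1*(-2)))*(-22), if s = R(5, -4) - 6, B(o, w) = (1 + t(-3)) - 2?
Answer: 10560/7 ≈ 1508.6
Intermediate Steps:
B(o, w) = 8 (B(o, w) = (1 + (-3)²) - 2 = (1 + 9) - 2 = 10 - 2 = 8)
R(Y, g) = -4 + 2*Y/7 (R(Y, g) = -4 + (Y + Y)/7 = -4 + (2*Y)/7 = -4 + 2*Y/7)
s = -60/7 (s = (-4 + (2/7)*5) - 6 = (-4 + 10/7) - 6 = -18/7 - 6 = -60/7 ≈ -8.5714)
(s*B(6, 1 - 1*(-2)))*(-22) = -60/7*8*(-22) = -480/7*(-22) = 10560/7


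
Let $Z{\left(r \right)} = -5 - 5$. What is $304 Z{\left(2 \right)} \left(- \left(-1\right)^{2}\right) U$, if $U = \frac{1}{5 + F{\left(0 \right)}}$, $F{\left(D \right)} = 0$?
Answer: $608$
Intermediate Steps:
$Z{\left(r \right)} = -10$
$U = \frac{1}{5}$ ($U = \frac{1}{5 + 0} = \frac{1}{5} \approx 0.2$)
$304 Z{\left(2 \right)} \left(- \left(-1\right)^{2}\right) U = 304 - 10 \left(- \left(-1\right)^{2}\right) \frac{1}{5} = 304 - 10 \left(\left(-1\right) 1\right) \frac{1}{5} = 304 \left(-10\right) \left(-1\right) \frac{1}{5} = 304 \cdot 10 \cdot \frac{1}{5} = 304 \cdot 2 = 608$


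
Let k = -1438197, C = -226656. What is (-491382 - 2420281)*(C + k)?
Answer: 4847490880539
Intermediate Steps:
(-491382 - 2420281)*(C + k) = (-491382 - 2420281)*(-226656 - 1438197) = -2911663*(-1664853) = 4847490880539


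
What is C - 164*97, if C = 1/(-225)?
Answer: -3579301/225 ≈ -15908.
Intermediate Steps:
C = -1/225 ≈ -0.0044444
C - 164*97 = -1/225 - 164*97 = -1/225 - 15908 = -3579301/225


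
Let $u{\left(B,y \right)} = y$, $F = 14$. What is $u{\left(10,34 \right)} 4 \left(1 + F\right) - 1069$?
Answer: $971$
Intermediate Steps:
$u{\left(10,34 \right)} 4 \left(1 + F\right) - 1069 = 34 \cdot 4 \left(1 + 14\right) - 1069 = 34 \cdot 4 \cdot 15 - 1069 = 34 \cdot 60 - 1069 = 2040 - 1069 = 971$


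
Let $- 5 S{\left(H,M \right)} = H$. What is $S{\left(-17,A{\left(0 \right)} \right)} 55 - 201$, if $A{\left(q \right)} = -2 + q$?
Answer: $-14$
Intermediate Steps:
$S{\left(H,M \right)} = - \frac{H}{5}$
$S{\left(-17,A{\left(0 \right)} \right)} 55 - 201 = \left(- \frac{1}{5}\right) \left(-17\right) 55 - 201 = \frac{17}{5} \cdot 55 - 201 = 187 - 201 = -14$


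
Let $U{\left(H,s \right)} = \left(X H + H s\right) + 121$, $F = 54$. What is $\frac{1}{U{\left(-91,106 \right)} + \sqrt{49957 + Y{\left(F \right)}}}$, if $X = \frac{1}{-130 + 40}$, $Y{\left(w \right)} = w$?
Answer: $- \frac{77144310}{734316462181} - \frac{8100 \sqrt{50011}}{734316462181} \approx -0.00010752$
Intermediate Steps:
$X = - \frac{1}{90}$ ($X = \frac{1}{-90} = - \frac{1}{90} \approx -0.011111$)
$U{\left(H,s \right)} = 121 - \frac{H}{90} + H s$ ($U{\left(H,s \right)} = \left(- \frac{H}{90} + H s\right) + 121 = 121 - \frac{H}{90} + H s$)
$\frac{1}{U{\left(-91,106 \right)} + \sqrt{49957 + Y{\left(F \right)}}} = \frac{1}{\left(121 - - \frac{91}{90} - 9646\right) + \sqrt{49957 + 54}} = \frac{1}{\left(121 + \frac{91}{90} - 9646\right) + \sqrt{50011}} = \frac{1}{- \frac{857159}{90} + \sqrt{50011}}$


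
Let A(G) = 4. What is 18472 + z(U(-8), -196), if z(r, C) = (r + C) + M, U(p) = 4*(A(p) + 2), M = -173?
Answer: 18127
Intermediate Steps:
U(p) = 24 (U(p) = 4*(4 + 2) = 4*6 = 24)
z(r, C) = -173 + C + r (z(r, C) = (r + C) - 173 = (C + r) - 173 = -173 + C + r)
18472 + z(U(-8), -196) = 18472 + (-173 - 196 + 24) = 18472 - 345 = 18127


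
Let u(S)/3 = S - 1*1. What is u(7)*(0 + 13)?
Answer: 234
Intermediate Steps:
u(S) = -3 + 3*S (u(S) = 3*(S - 1*1) = 3*(S - 1) = 3*(-1 + S) = -3 + 3*S)
u(7)*(0 + 13) = (-3 + 3*7)*(0 + 13) = (-3 + 21)*13 = 18*13 = 234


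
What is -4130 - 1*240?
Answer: -4370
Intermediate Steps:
-4130 - 1*240 = -4130 - 240 = -4370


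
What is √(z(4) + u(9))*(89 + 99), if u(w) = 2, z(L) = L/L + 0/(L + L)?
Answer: 188*√3 ≈ 325.63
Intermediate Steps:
z(L) = 1 (z(L) = 1 + 0/((2*L)) = 1 + 0*(1/(2*L)) = 1 + 0 = 1)
√(z(4) + u(9))*(89 + 99) = √(1 + 2)*(89 + 99) = √3*188 = 188*√3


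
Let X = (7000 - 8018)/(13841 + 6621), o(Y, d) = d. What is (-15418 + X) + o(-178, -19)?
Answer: -157936456/10231 ≈ -15437.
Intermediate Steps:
X = -509/10231 (X = -1018/20462 = -1018*1/20462 = -509/10231 ≈ -0.049751)
(-15418 + X) + o(-178, -19) = (-15418 - 509/10231) - 19 = -157742067/10231 - 19 = -157936456/10231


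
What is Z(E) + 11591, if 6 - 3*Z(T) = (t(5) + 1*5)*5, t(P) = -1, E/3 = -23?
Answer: 34759/3 ≈ 11586.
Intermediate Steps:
E = -69 (E = 3*(-23) = -69)
Z(T) = -14/3 (Z(T) = 2 - (-1 + 1*5)*5/3 = 2 - (-1 + 5)*5/3 = 2 - 4*5/3 = 2 - 1/3*20 = 2 - 20/3 = -14/3)
Z(E) + 11591 = -14/3 + 11591 = 34759/3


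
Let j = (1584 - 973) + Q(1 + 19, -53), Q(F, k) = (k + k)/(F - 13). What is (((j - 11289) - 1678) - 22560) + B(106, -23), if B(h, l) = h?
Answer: -243776/7 ≈ -34825.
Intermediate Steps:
Q(F, k) = 2*k/(-13 + F) (Q(F, k) = (2*k)/(-13 + F) = 2*k/(-13 + F))
j = 4171/7 (j = (1584 - 973) + 2*(-53)/(-13 + (1 + 19)) = 611 + 2*(-53)/(-13 + 20) = 611 + 2*(-53)/7 = 611 + 2*(-53)*(⅐) = 611 - 106/7 = 4171/7 ≈ 595.86)
(((j - 11289) - 1678) - 22560) + B(106, -23) = (((4171/7 - 11289) - 1678) - 22560) + 106 = ((-74852/7 - 1678) - 22560) + 106 = (-86598/7 - 22560) + 106 = -244518/7 + 106 = -243776/7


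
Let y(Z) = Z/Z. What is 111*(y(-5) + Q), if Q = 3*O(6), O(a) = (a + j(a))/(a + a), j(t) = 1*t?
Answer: 444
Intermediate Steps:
y(Z) = 1
j(t) = t
O(a) = 1 (O(a) = (a + a)/(a + a) = (2*a)/((2*a)) = (2*a)*(1/(2*a)) = 1)
Q = 3 (Q = 3*1 = 3)
111*(y(-5) + Q) = 111*(1 + 3) = 111*4 = 444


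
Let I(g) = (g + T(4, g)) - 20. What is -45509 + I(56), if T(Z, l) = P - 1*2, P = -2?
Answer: -45477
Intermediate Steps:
T(Z, l) = -4 (T(Z, l) = -2 - 1*2 = -2 - 2 = -4)
I(g) = -24 + g (I(g) = (g - 4) - 20 = (-4 + g) - 20 = -24 + g)
-45509 + I(56) = -45509 + (-24 + 56) = -45509 + 32 = -45477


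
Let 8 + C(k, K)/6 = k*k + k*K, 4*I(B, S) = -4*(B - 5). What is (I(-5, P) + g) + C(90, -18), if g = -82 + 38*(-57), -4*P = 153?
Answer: 36594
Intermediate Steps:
P = -153/4 (P = -1/4*153 = -153/4 ≈ -38.250)
I(B, S) = 5 - B (I(B, S) = (-4*(B - 5))/4 = (-4*(-5 + B))/4 = (20 - 4*B)/4 = 5 - B)
C(k, K) = -48 + 6*k**2 + 6*K*k (C(k, K) = -48 + 6*(k*k + k*K) = -48 + 6*(k**2 + K*k) = -48 + (6*k**2 + 6*K*k) = -48 + 6*k**2 + 6*K*k)
g = -2248 (g = -82 - 2166 = -2248)
(I(-5, P) + g) + C(90, -18) = ((5 - 1*(-5)) - 2248) + (-48 + 6*90**2 + 6*(-18)*90) = ((5 + 5) - 2248) + (-48 + 6*8100 - 9720) = (10 - 2248) + (-48 + 48600 - 9720) = -2238 + 38832 = 36594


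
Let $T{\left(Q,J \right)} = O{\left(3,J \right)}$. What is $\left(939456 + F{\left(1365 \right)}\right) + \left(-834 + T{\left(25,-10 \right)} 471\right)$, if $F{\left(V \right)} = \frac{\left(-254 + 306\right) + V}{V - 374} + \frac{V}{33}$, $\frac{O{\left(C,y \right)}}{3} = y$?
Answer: $\frac{10078353784}{10901} \approx 9.2454 \cdot 10^{5}$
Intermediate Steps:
$O{\left(C,y \right)} = 3 y$
$T{\left(Q,J \right)} = 3 J$
$F{\left(V \right)} = \frac{V}{33} + \frac{52 + V}{-374 + V}$ ($F{\left(V \right)} = \frac{52 + V}{V - 374} + V \frac{1}{33} = \frac{52 + V}{-374 + V} + \frac{V}{33} = \frac{V}{33} + \frac{52 + V}{-374 + V}$)
$\left(939456 + F{\left(1365 \right)}\right) + \left(-834 + T{\left(25,-10 \right)} 471\right) = \left(939456 + \frac{1716 + 1365^{2} - 465465}{33 \left(-374 + 1365\right)}\right) + \left(-834 + 3 \left(-10\right) 471\right) = \left(939456 + \frac{1716 + 1863225 - 465465}{33 \cdot 991}\right) - 14964 = \left(939456 + \frac{1}{33} \cdot \frac{1}{991} \cdot 1399476\right) - 14964 = \left(939456 + \frac{466492}{10901}\right) - 14964 = \frac{10241476348}{10901} - 14964 = \frac{10078353784}{10901}$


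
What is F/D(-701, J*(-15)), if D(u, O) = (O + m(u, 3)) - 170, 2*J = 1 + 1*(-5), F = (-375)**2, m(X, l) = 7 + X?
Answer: -46875/278 ≈ -168.61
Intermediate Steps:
F = 140625
J = -2 (J = (1 + 1*(-5))/2 = (1 - 5)/2 = (1/2)*(-4) = -2)
D(u, O) = -163 + O + u (D(u, O) = (O + (7 + u)) - 170 = (7 + O + u) - 170 = -163 + O + u)
F/D(-701, J*(-15)) = 140625/(-163 - 2*(-15) - 701) = 140625/(-163 + 30 - 701) = 140625/(-834) = 140625*(-1/834) = -46875/278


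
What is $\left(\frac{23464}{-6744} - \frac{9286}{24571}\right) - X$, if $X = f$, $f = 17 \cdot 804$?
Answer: $- \frac{283190003645}{20713353} \approx -13672.0$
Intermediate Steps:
$f = 13668$
$X = 13668$
$\left(\frac{23464}{-6744} - \frac{9286}{24571}\right) - X = \left(\frac{23464}{-6744} - \frac{9286}{24571}\right) - 13668 = \left(23464 \left(- \frac{1}{6744}\right) - \frac{9286}{24571}\right) - 13668 = \left(- \frac{2933}{843} - \frac{9286}{24571}\right) - 13668 = - \frac{79894841}{20713353} - 13668 = - \frac{283190003645}{20713353}$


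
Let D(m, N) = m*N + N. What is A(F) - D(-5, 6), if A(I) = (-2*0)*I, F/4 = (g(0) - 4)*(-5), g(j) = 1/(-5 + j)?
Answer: 24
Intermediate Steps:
D(m, N) = N + N*m (D(m, N) = N*m + N = N + N*m)
F = 84 (F = 4*((1/(-5 + 0) - 4)*(-5)) = 4*((1/(-5) - 4)*(-5)) = 4*((-⅕ - 4)*(-5)) = 4*(-21/5*(-5)) = 4*21 = 84)
A(I) = 0 (A(I) = 0*I = 0)
A(F) - D(-5, 6) = 0 - 6*(1 - 5) = 0 - 6*(-4) = 0 - 1*(-24) = 0 + 24 = 24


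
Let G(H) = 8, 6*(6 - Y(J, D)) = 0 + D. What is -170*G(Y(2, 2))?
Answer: -1360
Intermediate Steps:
Y(J, D) = 6 - D/6 (Y(J, D) = 6 - (0 + D)/6 = 6 - D/6)
-170*G(Y(2, 2)) = -170*8 = -1360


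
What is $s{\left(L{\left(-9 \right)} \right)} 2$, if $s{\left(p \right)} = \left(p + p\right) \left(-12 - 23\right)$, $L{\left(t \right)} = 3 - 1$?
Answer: $-280$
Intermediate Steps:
$L{\left(t \right)} = 2$ ($L{\left(t \right)} = 3 - 1 = 2$)
$s{\left(p \right)} = - 70 p$ ($s{\left(p \right)} = 2 p \left(-35\right) = - 70 p$)
$s{\left(L{\left(-9 \right)} \right)} 2 = \left(-70\right) 2 \cdot 2 = \left(-140\right) 2 = -280$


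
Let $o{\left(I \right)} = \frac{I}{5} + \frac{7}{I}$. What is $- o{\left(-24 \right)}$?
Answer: $\frac{611}{120} \approx 5.0917$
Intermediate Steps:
$o{\left(I \right)} = \frac{7}{I} + \frac{I}{5}$ ($o{\left(I \right)} = I \frac{1}{5} + \frac{7}{I} = \frac{I}{5} + \frac{7}{I} = \frac{7}{I} + \frac{I}{5}$)
$- o{\left(-24 \right)} = - (\frac{7}{-24} + \frac{1}{5} \left(-24\right)) = - (7 \left(- \frac{1}{24}\right) - \frac{24}{5}) = - (- \frac{7}{24} - \frac{24}{5}) = \left(-1\right) \left(- \frac{611}{120}\right) = \frac{611}{120}$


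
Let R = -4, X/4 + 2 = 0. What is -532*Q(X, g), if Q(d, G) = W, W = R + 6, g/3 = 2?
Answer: -1064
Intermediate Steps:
X = -8 (X = -8 + 4*0 = -8 + 0 = -8)
g = 6 (g = 3*2 = 6)
W = 2 (W = -4 + 6 = 2)
Q(d, G) = 2
-532*Q(X, g) = -532*2 = -1064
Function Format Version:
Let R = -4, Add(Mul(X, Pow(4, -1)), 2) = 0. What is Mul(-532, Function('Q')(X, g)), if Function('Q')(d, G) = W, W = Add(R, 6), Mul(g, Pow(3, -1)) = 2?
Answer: -1064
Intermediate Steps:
X = -8 (X = Add(-8, Mul(4, 0)) = Add(-8, 0) = -8)
g = 6 (g = Mul(3, 2) = 6)
W = 2 (W = Add(-4, 6) = 2)
Function('Q')(d, G) = 2
Mul(-532, Function('Q')(X, g)) = Mul(-532, 2) = -1064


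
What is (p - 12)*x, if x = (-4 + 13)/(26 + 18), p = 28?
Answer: 36/11 ≈ 3.2727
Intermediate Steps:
x = 9/44 ≈ 0.20455
(p - 12)*x = (28 - 12)*(9/44) = 16*(9/44) = 36/11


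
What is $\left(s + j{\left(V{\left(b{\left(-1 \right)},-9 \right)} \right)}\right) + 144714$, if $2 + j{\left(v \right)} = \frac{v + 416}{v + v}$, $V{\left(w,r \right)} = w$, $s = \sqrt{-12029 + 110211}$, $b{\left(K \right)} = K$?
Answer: $\frac{289009}{2} + \sqrt{98182} \approx 1.4482 \cdot 10^{5}$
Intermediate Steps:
$s = \sqrt{98182} \approx 313.34$
$j{\left(v \right)} = -2 + \frac{416 + v}{2 v}$ ($j{\left(v \right)} = -2 + \frac{v + 416}{v + v} = -2 + \frac{416 + v}{2 v}$)
$\left(s + j{\left(V{\left(b{\left(-1 \right)},-9 \right)} \right)}\right) + 144714 = \left(\sqrt{98182} + \left(- \frac{3}{2} + \frac{208}{-1}\right)\right) + 144714 = \left(\sqrt{98182} + \left(- \frac{3}{2} + 208 \left(-1\right)\right)\right) + 144714 = \left(\sqrt{98182} - \frac{419}{2}\right) + 144714 = \left(- \frac{419}{2} + \sqrt{98182}\right) + 144714 = \frac{289009}{2} + \sqrt{98182}$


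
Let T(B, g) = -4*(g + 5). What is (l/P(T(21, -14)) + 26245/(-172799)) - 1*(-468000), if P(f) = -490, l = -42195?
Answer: 7926709014751/16934302 ≈ 4.6809e+5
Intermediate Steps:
T(B, g) = -20 - 4*g (T(B, g) = -4*(5 + g) = -20 - 4*g)
(l/P(T(21, -14)) + 26245/(-172799)) - 1*(-468000) = (-42195/(-490) + 26245/(-172799)) - 1*(-468000) = (-42195*(-1/490) + 26245*(-1/172799)) + 468000 = (8439/98 - 26245/172799) + 468000 = 1455678751/16934302 + 468000 = 7926709014751/16934302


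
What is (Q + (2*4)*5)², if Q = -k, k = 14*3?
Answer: 4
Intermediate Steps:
k = 42
Q = -42 (Q = -1*42 = -42)
(Q + (2*4)*5)² = (-42 + (2*4)*5)² = (-42 + 8*5)² = (-42 + 40)² = (-2)² = 4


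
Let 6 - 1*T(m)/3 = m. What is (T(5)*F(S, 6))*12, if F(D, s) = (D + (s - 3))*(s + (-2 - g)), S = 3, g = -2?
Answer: 1296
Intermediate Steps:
T(m) = 18 - 3*m
F(D, s) = s*(-3 + D + s) (F(D, s) = (D + (s - 3))*(s + (-2 - 1*(-2))) = (D + (-3 + s))*(s + (-2 + 2)) = (-3 + D + s)*(s + 0) = (-3 + D + s)*s = s*(-3 + D + s))
(T(5)*F(S, 6))*12 = ((18 - 3*5)*(6*(-3 + 3 + 6)))*12 = ((18 - 15)*(6*6))*12 = (3*36)*12 = 108*12 = 1296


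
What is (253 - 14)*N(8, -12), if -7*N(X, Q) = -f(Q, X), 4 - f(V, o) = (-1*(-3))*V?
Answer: 9560/7 ≈ 1365.7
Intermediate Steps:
f(V, o) = 4 - 3*V (f(V, o) = 4 - (-1*(-3))*V = 4 - 3*V)
N(X, Q) = 4/7 - 3*Q/7 (N(X, Q) = -(-1)*(4 - 3*Q)/7 = -(-4 + 3*Q)/7 = 4/7 - 3*Q/7)
(253 - 14)*N(8, -12) = (253 - 14)*(4/7 - 3/7*(-12)) = 239*(4/7 + 36/7) = 239*(40/7) = 9560/7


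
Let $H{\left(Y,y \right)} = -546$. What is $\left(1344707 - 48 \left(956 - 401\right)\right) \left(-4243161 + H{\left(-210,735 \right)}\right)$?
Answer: $-5593490154369$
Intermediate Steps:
$\left(1344707 - 48 \left(956 - 401\right)\right) \left(-4243161 + H{\left(-210,735 \right)}\right) = \left(1344707 - 48 \left(956 - 401\right)\right) \left(-4243161 - 546\right) = \left(1344707 - 26640\right) \left(-4243707\right) = 1318067 \left(-4243707\right) = -5593490154369$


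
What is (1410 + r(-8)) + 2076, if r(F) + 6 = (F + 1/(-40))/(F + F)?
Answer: 2227521/640 ≈ 3480.5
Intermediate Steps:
r(F) = -6 + (-1/40 + F)/(2*F) (r(F) = -6 + (F + 1/(-40))/(F + F) = -6 + (F - 1/40)/((2*F)) = -6 + (-1/40 + F)*(1/(2*F)) = -6 + (-1/40 + F)/(2*F))
(1410 + r(-8)) + 2076 = (1410 + (1/80)*(-1 - 440*(-8))/(-8)) + 2076 = (1410 + (1/80)*(-1/8)*(-1 + 3520)) + 2076 = (1410 + (1/80)*(-1/8)*3519) + 2076 = (1410 - 3519/640) + 2076 = 898881/640 + 2076 = 2227521/640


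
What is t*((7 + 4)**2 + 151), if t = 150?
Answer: 40800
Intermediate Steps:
t*((7 + 4)**2 + 151) = 150*((7 + 4)**2 + 151) = 150*(11**2 + 151) = 150*(121 + 151) = 150*272 = 40800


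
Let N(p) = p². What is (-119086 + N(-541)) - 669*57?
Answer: 135462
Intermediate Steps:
(-119086 + N(-541)) - 669*57 = (-119086 + (-541)²) - 669*57 = (-119086 + 292681) - 38133 = 173595 - 38133 = 135462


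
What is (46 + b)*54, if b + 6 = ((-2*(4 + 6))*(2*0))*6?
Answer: 2160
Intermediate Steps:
b = -6 (b = -6 + ((-2*(4 + 6))*(2*0))*6 = -6 + (-2*10*0)*6 = -6 - 20*0*6 = -6 + 0*6 = -6 + 0 = -6)
(46 + b)*54 = (46 - 6)*54 = 40*54 = 2160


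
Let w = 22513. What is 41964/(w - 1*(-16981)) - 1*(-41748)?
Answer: 63416826/1519 ≈ 41749.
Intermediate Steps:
41964/(w - 1*(-16981)) - 1*(-41748) = 41964/(22513 - 1*(-16981)) - 1*(-41748) = 41964/(22513 + 16981) + 41748 = 41964/39494 + 41748 = 41964*(1/39494) + 41748 = 1614/1519 + 41748 = 63416826/1519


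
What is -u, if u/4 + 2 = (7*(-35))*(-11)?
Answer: -10772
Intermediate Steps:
u = 10772 (u = -8 + 4*((7*(-35))*(-11)) = -8 + 4*(-245*(-11)) = -8 + 4*2695 = -8 + 10780 = 10772)
-u = -1*10772 = -10772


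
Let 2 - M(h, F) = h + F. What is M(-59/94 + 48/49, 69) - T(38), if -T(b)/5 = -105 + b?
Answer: -1853233/4606 ≈ -402.35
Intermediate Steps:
T(b) = 525 - 5*b (T(b) = -5*(-105 + b) = 525 - 5*b)
M(h, F) = 2 - F - h (M(h, F) = 2 - (h + F) = 2 - (F + h) = 2 + (-F - h) = 2 - F - h)
M(-59/94 + 48/49, 69) - T(38) = (2 - 1*69 - (-59/94 + 48/49)) - (525 - 5*38) = (2 - 69 - (-59*1/94 + 48*(1/49))) - (525 - 190) = (2 - 69 - (-59/94 + 48/49)) - 1*335 = (2 - 69 - 1*1621/4606) - 335 = (2 - 69 - 1621/4606) - 335 = -310223/4606 - 335 = -1853233/4606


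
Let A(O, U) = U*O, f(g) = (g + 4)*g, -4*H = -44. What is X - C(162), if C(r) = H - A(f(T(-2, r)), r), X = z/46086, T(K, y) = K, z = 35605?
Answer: -30335069/46086 ≈ -658.23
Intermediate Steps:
X = 35605/46086 ≈ 0.77258
H = 11 (H = -1/4*(-44) = 11)
f(g) = g*(4 + g) (f(g) = (4 + g)*g = g*(4 + g))
A(O, U) = O*U
C(r) = 11 + 4*r (C(r) = 11 - (-2*(4 - 2))*r = 11 - (-2*2)*r = 11 - (-4)*r = 11 + 4*r)
X - C(162) = 35605/46086 - (11 + 4*162) = 35605/46086 - (11 + 648) = 35605/46086 - 1*659 = 35605/46086 - 659 = -30335069/46086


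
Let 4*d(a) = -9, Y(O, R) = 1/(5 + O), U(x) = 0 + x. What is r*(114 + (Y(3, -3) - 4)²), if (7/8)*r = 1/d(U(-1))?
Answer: -8257/126 ≈ -65.532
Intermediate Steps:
U(x) = x
d(a) = -9/4 (d(a) = (¼)*(-9) = -9/4)
r = -32/63 (r = 8/(7*(-9/4)) = (8/7)*(-4/9) = -32/63 ≈ -0.50794)
r*(114 + (Y(3, -3) - 4)²) = -32*(114 + (1/(5 + 3) - 4)²)/63 = -32*(114 + (1/8 - 4)²)/63 = -32*(114 + (⅛ - 4)²)/63 = -32*(114 + (-31/8)²)/63 = -32*(114 + 961/64)/63 = -32/63*8257/64 = -8257/126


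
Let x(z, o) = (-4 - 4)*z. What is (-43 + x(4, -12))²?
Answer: 5625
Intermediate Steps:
x(z, o) = -8*z
(-43 + x(4, -12))² = (-43 - 8*4)² = (-43 - 32)² = (-75)² = 5625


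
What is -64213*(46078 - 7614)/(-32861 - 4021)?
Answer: 1234944416/18441 ≈ 66967.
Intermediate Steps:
-64213*(46078 - 7614)/(-32861 - 4021) = -64213/((-36882/38464)) = -64213/((-36882*1/38464)) = -64213/(-18441/19232) = -64213*(-19232/18441) = 1234944416/18441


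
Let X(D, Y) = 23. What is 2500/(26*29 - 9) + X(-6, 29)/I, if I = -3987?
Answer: 1990073/594063 ≈ 3.3499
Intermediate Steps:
2500/(26*29 - 9) + X(-6, 29)/I = 2500/(26*29 - 9) + 23/(-3987) = 2500/(754 - 9) + 23*(-1/3987) = 2500/745 - 23/3987 = 2500*(1/745) - 23/3987 = 500/149 - 23/3987 = 1990073/594063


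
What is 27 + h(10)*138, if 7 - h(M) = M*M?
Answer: -12807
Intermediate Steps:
h(M) = 7 - M² (h(M) = 7 - M*M = 7 - M²)
27 + h(10)*138 = 27 + (7 - 1*10²)*138 = 27 + (7 - 1*100)*138 = 27 + (7 - 100)*138 = 27 - 93*138 = 27 - 12834 = -12807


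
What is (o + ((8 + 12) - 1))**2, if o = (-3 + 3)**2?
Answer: 361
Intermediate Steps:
o = 0 (o = 0**2 = 0)
(o + ((8 + 12) - 1))**2 = (0 + ((8 + 12) - 1))**2 = (0 + (20 - 1))**2 = (0 + 19)**2 = 19**2 = 361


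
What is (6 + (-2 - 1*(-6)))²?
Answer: 100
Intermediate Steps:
(6 + (-2 - 1*(-6)))² = (6 + (-2 + 6))² = (6 + 4)² = 10² = 100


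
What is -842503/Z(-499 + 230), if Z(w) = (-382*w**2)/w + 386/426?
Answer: -179453139/21887647 ≈ -8.1988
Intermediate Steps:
Z(w) = 193/213 - 382*w (Z(w) = -382*w + 386*(1/426) = -382*w + 193/213 = 193/213 - 382*w)
-842503/Z(-499 + 230) = -842503/(193/213 - 382*(-499 + 230)) = -842503/(193/213 - 382*(-269)) = -842503/(193/213 + 102758) = -842503/21887647/213 = -842503*213/21887647 = -179453139/21887647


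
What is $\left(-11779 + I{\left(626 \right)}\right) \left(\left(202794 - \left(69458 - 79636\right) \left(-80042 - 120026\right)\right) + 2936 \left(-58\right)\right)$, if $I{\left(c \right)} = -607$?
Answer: $25221111380828$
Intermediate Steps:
$\left(-11779 + I{\left(626 \right)}\right) \left(\left(202794 - \left(69458 - 79636\right) \left(-80042 - 120026\right)\right) + 2936 \left(-58\right)\right) = \left(-11779 - 607\right) \left(\left(202794 - \left(69458 - 79636\right) \left(-80042 - 120026\right)\right) + 2936 \left(-58\right)\right) = - 12386 \left(\left(202794 - \left(-10178\right) \left(-200068\right)\right) - 170288\right) = - 12386 \left(\left(202794 - 2036292104\right) - 170288\right) = - 12386 \left(-2036089310 - 170288\right) = \left(-12386\right) \left(-2036259598\right) = 25221111380828$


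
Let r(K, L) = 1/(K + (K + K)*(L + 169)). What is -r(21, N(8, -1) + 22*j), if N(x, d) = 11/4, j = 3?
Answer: -2/20013 ≈ -9.9935e-5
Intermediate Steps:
N(x, d) = 11/4 (N(x, d) = 11*(¼) = 11/4)
r(K, L) = 1/(K + 2*K*(169 + L)) (r(K, L) = 1/(K + (2*K)*(169 + L)) = 1/(K + 2*K*(169 + L)))
-r(21, N(8, -1) + 22*j) = -1/(21*(339 + 2*(11/4 + 22*3))) = -1/(21*(339 + 2*(11/4 + 66))) = -1/(21*(339 + 2*(275/4))) = -1/(21*(339 + 275/2)) = -1/(21*953/2) = -2/(21*953) = -1*2/20013 = -2/20013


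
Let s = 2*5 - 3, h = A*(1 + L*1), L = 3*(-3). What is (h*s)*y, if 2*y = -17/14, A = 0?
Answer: 0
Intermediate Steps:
L = -9
y = -17/28 (y = (-17/14)/2 = (-17*1/14)/2 = (1/2)*(-17/14) = -17/28 ≈ -0.60714)
h = 0 (h = 0*(1 - 9*1) = 0*(1 - 9) = 0*(-8) = 0)
s = 7 (s = 10 - 3 = 7)
(h*s)*y = (0*7)*(-17/28) = 0*(-17/28) = 0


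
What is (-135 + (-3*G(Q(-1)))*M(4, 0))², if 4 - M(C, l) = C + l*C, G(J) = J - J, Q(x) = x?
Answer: 18225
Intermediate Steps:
G(J) = 0
M(C, l) = 4 - C - C*l (M(C, l) = 4 - (C + l*C) = 4 - (C + C*l) = 4 + (-C - C*l) = 4 - C - C*l)
(-135 + (-3*G(Q(-1)))*M(4, 0))² = (-135 + (-3*0)*(4 - 1*4 - 1*4*0))² = (-135 + 0*(4 - 4 + 0))² = (-135 + 0*0)² = (-135 + 0)² = (-135)² = 18225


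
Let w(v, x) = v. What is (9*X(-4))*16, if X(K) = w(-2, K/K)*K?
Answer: 1152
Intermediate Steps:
X(K) = -2*K
(9*X(-4))*16 = (9*(-2*(-4)))*16 = (9*8)*16 = 72*16 = 1152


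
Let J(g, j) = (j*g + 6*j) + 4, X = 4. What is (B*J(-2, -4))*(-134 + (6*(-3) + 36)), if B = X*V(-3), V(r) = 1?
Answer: 5568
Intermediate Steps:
J(g, j) = 4 + 6*j + g*j (J(g, j) = (g*j + 6*j) + 4 = (6*j + g*j) + 4 = 4 + 6*j + g*j)
B = 4 (B = 4*1 = 4)
(B*J(-2, -4))*(-134 + (6*(-3) + 36)) = (4*(4 + 6*(-4) - 2*(-4)))*(-134 + (6*(-3) + 36)) = (4*(4 - 24 + 8))*(-134 + (-18 + 36)) = (4*(-12))*(-134 + 18) = -48*(-116) = 5568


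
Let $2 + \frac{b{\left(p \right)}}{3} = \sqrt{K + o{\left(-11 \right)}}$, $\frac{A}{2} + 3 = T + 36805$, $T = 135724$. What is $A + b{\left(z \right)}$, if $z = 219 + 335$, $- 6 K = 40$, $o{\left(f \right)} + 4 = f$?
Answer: $345046 + i \sqrt{195} \approx 3.4505 \cdot 10^{5} + 13.964 i$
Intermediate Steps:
$o{\left(f \right)} = -4 + f$
$K = - \frac{20}{3}$ ($K = \left(- \frac{1}{6}\right) 40 = - \frac{20}{3} \approx -6.6667$)
$A = 345052$ ($A = -6 + 2 \left(135724 + 36805\right) = -6 + 2 \cdot 172529 = -6 + 345058 = 345052$)
$z = 554$
$b{\left(p \right)} = -6 + i \sqrt{195}$ ($b{\left(p \right)} = -6 + 3 \sqrt{- \frac{20}{3} - 15} = -6 + 3 \sqrt{- \frac{65}{3}} = -6 + 3 \frac{i \sqrt{195}}{3} = -6 + i \sqrt{195}$)
$A + b{\left(z \right)} = 345052 - \left(6 - i \sqrt{195}\right) = 345046 + i \sqrt{195}$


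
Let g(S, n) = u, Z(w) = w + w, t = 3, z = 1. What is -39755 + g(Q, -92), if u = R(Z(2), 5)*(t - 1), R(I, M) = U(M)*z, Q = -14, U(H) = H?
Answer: -39745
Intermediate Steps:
Z(w) = 2*w
R(I, M) = M (R(I, M) = M*1 = M)
u = 10 (u = 5*(3 - 1) = 5*2 = 10)
g(S, n) = 10
-39755 + g(Q, -92) = -39755 + 10 = -39745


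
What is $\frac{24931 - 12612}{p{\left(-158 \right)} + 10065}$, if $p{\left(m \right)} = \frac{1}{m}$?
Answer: $\frac{1946402}{1590269} \approx 1.2239$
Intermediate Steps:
$\frac{24931 - 12612}{p{\left(-158 \right)} + 10065} = \frac{24931 - 12612}{\frac{1}{-158} + 10065} = \frac{12319}{- \frac{1}{158} + 10065} = \frac{12319}{\frac{1590269}{158}} = 12319 \cdot \frac{158}{1590269} = \frac{1946402}{1590269}$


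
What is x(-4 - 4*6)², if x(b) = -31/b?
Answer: 961/784 ≈ 1.2258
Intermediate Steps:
x(-4 - 4*6)² = (-31/(-4 - 4*6))² = (-31/(-4 - 24))² = (-31/(-28))² = (-31*(-1/28))² = (31/28)² = 961/784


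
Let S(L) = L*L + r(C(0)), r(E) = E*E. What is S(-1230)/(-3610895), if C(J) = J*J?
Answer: -302580/722179 ≈ -0.41898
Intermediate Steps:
C(J) = J²
r(E) = E²
S(L) = L² (S(L) = L*L + (0²)² = L² + 0² = L² + 0 = L²)
S(-1230)/(-3610895) = (-1230)²/(-3610895) = 1512900*(-1/3610895) = -302580/722179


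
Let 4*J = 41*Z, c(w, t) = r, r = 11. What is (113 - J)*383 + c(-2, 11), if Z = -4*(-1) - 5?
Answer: 188863/4 ≈ 47216.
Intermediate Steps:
c(w, t) = 11
Z = -1 (Z = 4 - 5 = -1)
J = -41/4 (J = (41*(-1))/4 = (¼)*(-41) = -41/4 ≈ -10.250)
(113 - J)*383 + c(-2, 11) = (113 - 1*(-41/4))*383 + 11 = (113 + 41/4)*383 + 11 = (493/4)*383 + 11 = 188819/4 + 11 = 188863/4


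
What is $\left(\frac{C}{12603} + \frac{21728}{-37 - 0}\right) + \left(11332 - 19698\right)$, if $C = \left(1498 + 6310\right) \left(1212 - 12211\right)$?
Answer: $- \frac{7352562914}{466311} \approx -15768.0$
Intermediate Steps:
$C = -85880192$ ($C = 7808 \left(-10999\right) = -85880192$)
$\left(\frac{C}{12603} + \frac{21728}{-37 - 0}\right) + \left(11332 - 19698\right) = \left(- \frac{85880192}{12603} + \frac{21728}{-37 - 0}\right) + \left(11332 - 19698\right) = \left(\left(-85880192\right) \frac{1}{12603} + \frac{21728}{-37 + 0}\right) + \left(11332 - 19698\right) = \left(- \frac{85880192}{12603} + \frac{21728}{-37}\right) - 8366 = \left(- \frac{85880192}{12603} + 21728 \left(- \frac{1}{37}\right)\right) - 8366 = \left(- \frac{85880192}{12603} - \frac{21728}{37}\right) - 8366 = - \frac{3451405088}{466311} - 8366 = - \frac{7352562914}{466311}$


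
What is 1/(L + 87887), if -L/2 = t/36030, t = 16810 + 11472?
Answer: 18015/1583256023 ≈ 1.1378e-5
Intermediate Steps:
t = 28282
L = -28282/18015 (L = -56564/36030 = -2*14141/18015 = -28282/18015 ≈ -1.5699)
1/(L + 87887) = 1/(-28282/18015 + 87887) = 1/(1583256023/18015) = 18015/1583256023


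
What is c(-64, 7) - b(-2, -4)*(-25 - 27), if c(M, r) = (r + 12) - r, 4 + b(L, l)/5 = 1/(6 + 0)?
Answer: -2954/3 ≈ -984.67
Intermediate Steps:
b(L, l) = -115/6 (b(L, l) = -20 + 5/(6 + 0) = -20 + 5/6 = -115/6)
c(M, r) = 12 (c(M, r) = (12 + r) - r = 12)
c(-64, 7) - b(-2, -4)*(-25 - 27) = 12 - (-115)*(-25 - 27)/6 = 12 - (-115)*(-52)/6 = 12 - 1*2990/3 = 12 - 2990/3 = -2954/3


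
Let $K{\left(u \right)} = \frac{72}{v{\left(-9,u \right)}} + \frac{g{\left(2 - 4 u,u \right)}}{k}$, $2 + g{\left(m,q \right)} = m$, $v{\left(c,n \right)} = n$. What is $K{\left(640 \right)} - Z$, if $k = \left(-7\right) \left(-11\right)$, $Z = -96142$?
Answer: $\frac{592030613}{6160} \approx 96109.0$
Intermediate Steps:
$g{\left(m,q \right)} = -2 + m$
$k = 77$
$K{\left(u \right)} = \frac{72}{u} - \frac{4 u}{77}$ ($K{\left(u \right)} = \frac{72}{u} + \frac{-2 - \left(-2 + 4 u\right)}{77} = \frac{72}{u} + - 4 u \frac{1}{77} = \frac{72}{u} - \frac{4 u}{77}$)
$K{\left(640 \right)} - Z = \left(\frac{72}{640} - \frac{2560}{77}\right) - -96142 = \left(72 \cdot \frac{1}{640} - \frac{2560}{77}\right) + 96142 = \left(\frac{9}{80} - \frac{2560}{77}\right) + 96142 = - \frac{204107}{6160} + 96142 = \frac{592030613}{6160}$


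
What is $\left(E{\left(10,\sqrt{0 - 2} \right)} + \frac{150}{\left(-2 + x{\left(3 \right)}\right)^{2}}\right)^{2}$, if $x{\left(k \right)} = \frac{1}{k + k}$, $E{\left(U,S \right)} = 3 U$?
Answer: $\frac{81540900}{14641} \approx 5569.4$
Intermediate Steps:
$x{\left(k \right)} = \frac{1}{2 k}$
$\left(E{\left(10,\sqrt{0 - 2} \right)} + \frac{150}{\left(-2 + x{\left(3 \right)}\right)^{2}}\right)^{2} = \left(3 \cdot 10 + \frac{150}{\left(-2 + \frac{1}{2 \cdot 3}\right)^{2}}\right)^{2} = \left(30 + \frac{150}{\left(-2 + \frac{1}{2} \cdot \frac{1}{3}\right)^{2}}\right)^{2} = \left(30 + \frac{150}{\left(-2 + \frac{1}{6}\right)^{2}}\right)^{2} = \left(30 + \frac{150}{\left(- \frac{11}{6}\right)^{2}}\right)^{2} = \left(30 + \frac{150}{\frac{121}{36}}\right)^{2} = \left(30 + 150 \cdot \frac{36}{121}\right)^{2} = \left(30 + \frac{5400}{121}\right)^{2} = \left(\frac{9030}{121}\right)^{2} = \frac{81540900}{14641}$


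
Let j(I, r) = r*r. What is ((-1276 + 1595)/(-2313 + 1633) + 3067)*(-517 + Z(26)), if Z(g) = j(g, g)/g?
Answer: -1023853331/680 ≈ -1.5057e+6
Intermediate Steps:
j(I, r) = r**2
Z(g) = g (Z(g) = g**2/g = g)
((-1276 + 1595)/(-2313 + 1633) + 3067)*(-517 + Z(26)) = ((-1276 + 1595)/(-2313 + 1633) + 3067)*(-517 + 26) = (319/(-680) + 3067)*(-491) = (319*(-1/680) + 3067)*(-491) = (-319/680 + 3067)*(-491) = (2085241/680)*(-491) = -1023853331/680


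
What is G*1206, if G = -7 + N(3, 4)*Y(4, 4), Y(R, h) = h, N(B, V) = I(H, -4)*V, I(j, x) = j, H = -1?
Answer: -27738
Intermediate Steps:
N(B, V) = -V
G = -23 (G = -7 - 1*4*4 = -7 - 4*4 = -7 - 16 = -23)
G*1206 = -23*1206 = -27738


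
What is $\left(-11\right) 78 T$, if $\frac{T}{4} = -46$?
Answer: $157872$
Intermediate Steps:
$T = -184$ ($T = 4 \left(-46\right) = -184$)
$\left(-11\right) 78 T = \left(-11\right) 78 \left(-184\right) = \left(-858\right) \left(-184\right) = 157872$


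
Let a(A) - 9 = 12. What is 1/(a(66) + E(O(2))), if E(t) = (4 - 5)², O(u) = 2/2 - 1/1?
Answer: 1/22 ≈ 0.045455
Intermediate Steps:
O(u) = 0 (O(u) = 2*(½) - 1*1 = 1 - 1 = 0)
E(t) = 1 (E(t) = (-1)² = 1)
a(A) = 21 (a(A) = 9 + 12 = 21)
1/(a(66) + E(O(2))) = 1/(21 + 1) = 1/22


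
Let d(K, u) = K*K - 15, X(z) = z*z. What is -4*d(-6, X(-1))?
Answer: -84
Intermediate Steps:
X(z) = z²
d(K, u) = -15 + K² (d(K, u) = K² - 15 = -15 + K²)
-4*d(-6, X(-1)) = -4*(-15 + (-6)²) = -4*(-15 + 36) = -4*21 = -84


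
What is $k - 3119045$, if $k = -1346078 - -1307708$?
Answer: $-3157415$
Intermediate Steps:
$k = -38370$ ($k = -1346078 + 1307708 = -38370$)
$k - 3119045 = -38370 - 3119045 = -3157415$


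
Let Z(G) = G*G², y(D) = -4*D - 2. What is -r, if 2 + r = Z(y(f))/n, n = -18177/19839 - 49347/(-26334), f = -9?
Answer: -760481111062/18530445 ≈ -41040.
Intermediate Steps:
y(D) = -2 - 4*D
n = 18530445/19349638 (n = -18177*1/19839 - 49347*(-1/26334) = -6059/6613 + 5483/2926 = 18530445/19349638 ≈ 0.95766)
Z(G) = G³
r = 760481111062/18530445 (r = -2 + (-2 - 4*(-9))³/(18530445/19349638) = -2 + (-2 + 36)³*(19349638/18530445) = -2 + 34³*(19349638/18530445) = -2 + 39304*(19349638/18530445) = -2 + 760518171952/18530445 = 760481111062/18530445 ≈ 41040.)
-r = -1*760481111062/18530445 = -760481111062/18530445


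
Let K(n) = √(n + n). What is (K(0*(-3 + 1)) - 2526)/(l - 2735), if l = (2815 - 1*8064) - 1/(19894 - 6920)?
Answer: 10924108/34528139 ≈ 0.31638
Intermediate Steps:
l = -68100527/12974 (l = (2815 - 8064) - 1/12974 = -5249 - 1*1/12974 = -5249 - 1/12974 = -68100527/12974 ≈ -5249.0)
K(n) = √2*√n (K(n) = √(2*n) = √2*√n)
(K(0*(-3 + 1)) - 2526)/(l - 2735) = (√2*√(0*(-3 + 1)) - 2526)/(-68100527/12974 - 2735) = (√2*√(0*(-2)) - 2526)/(-103584417/12974) = (√2*√0 - 2526)*(-12974/103584417) = (√2*0 - 2526)*(-12974/103584417) = (0 - 2526)*(-12974/103584417) = -2526*(-12974/103584417) = 10924108/34528139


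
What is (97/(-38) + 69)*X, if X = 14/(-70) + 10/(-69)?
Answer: -60095/2622 ≈ -22.920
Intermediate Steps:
X = -119/345 (X = 14*(-1/70) + 10*(-1/69) = -1/5 - 10/69 = -119/345 ≈ -0.34493)
(97/(-38) + 69)*X = (97/(-38) + 69)*(-119/345) = (97*(-1/38) + 69)*(-119/345) = (-97/38 + 69)*(-119/345) = (2525/38)*(-119/345) = -60095/2622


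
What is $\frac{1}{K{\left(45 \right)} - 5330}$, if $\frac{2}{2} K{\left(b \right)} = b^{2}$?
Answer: $- \frac{1}{3305} \approx -0.00030257$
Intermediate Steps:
$K{\left(b \right)} = b^{2}$
$\frac{1}{K{\left(45 \right)} - 5330} = \frac{1}{45^{2} - 5330} = \frac{1}{2025 - 5330} = \frac{1}{-3305} = - \frac{1}{3305}$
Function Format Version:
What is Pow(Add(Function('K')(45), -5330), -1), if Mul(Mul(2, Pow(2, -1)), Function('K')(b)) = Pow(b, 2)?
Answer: Rational(-1, 3305) ≈ -0.00030257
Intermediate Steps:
Function('K')(b) = Pow(b, 2)
Pow(Add(Function('K')(45), -5330), -1) = Pow(Add(Pow(45, 2), -5330), -1) = Pow(Add(2025, -5330), -1) = Pow(-3305, -1) = Rational(-1, 3305)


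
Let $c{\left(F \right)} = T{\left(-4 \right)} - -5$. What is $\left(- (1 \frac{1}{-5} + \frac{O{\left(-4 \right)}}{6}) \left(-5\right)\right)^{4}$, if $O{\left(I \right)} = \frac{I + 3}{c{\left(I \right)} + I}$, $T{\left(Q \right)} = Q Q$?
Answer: $\frac{131079601}{108243216} \approx 1.211$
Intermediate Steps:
$T{\left(Q \right)} = Q^{2}$
$c{\left(F \right)} = 21$ ($c{\left(F \right)} = \left(-4\right)^{2} - -5 = 16 + 5 = 21$)
$O{\left(I \right)} = \frac{3 + I}{21 + I}$ ($O{\left(I \right)} = \frac{I + 3}{21 + I} = \frac{3 + I}{21 + I}$)
$\left(- (1 \frac{1}{-5} + \frac{O{\left(-4 \right)}}{6}) \left(-5\right)\right)^{4} = \left(- (1 \frac{1}{-5} + \frac{\frac{1}{21 - 4} \left(3 - 4\right)}{6}) \left(-5\right)\right)^{4} = \left(- (1 \left(- \frac{1}{5}\right) + \frac{1}{17} \left(-1\right) \frac{1}{6}) \left(-5\right)\right)^{4} = \left(- (- \frac{1}{5} + \frac{1}{17} \left(-1\right) \frac{1}{6}) \left(-5\right)\right)^{4} = \left(- (- \frac{1}{5} - \frac{1}{102}) \left(-5\right)\right)^{4} = \left(\left(-1\right) \left(- \frac{107}{510}\right) \left(-5\right)\right)^{4} = \left(\frac{107}{510} \left(-5\right)\right)^{4} = \left(- \frac{107}{102}\right)^{4} = \frac{131079601}{108243216}$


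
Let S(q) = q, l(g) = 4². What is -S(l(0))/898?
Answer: -8/449 ≈ -0.017817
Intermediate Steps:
l(g) = 16
-S(l(0))/898 = -1*16/898 = -16*1/898 = -8/449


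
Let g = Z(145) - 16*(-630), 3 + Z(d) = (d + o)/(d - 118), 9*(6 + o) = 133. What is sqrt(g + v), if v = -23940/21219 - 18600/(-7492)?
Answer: sqrt(1290165382392305083995)/357688683 ≈ 100.42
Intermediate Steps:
o = 79/9 (o = -6 + (1/9)*133 = -6 + 133/9 = 79/9 ≈ 8.7778)
Z(d) = -3 + (79/9 + d)/(-118 + d) (Z(d) = -3 + (d + 79/9)/(d - 118) = -3 + (79/9 + d)/(-118 + d))
g = 2450095/243 (g = (3265 - 18*145)/(9*(-118 + 145)) - 16*(-630) = (1/9)*(3265 - 2610)/27 - 1*(-10080) = (1/9)*(1/27)*655 + 10080 = 655/243 + 10080 = 2450095/243 ≈ 10083.)
v = 17942910/13247729 (v = -23940*1/21219 - 18600*(-1/7492) = -7980/7073 + 4650/1873 = 17942910/13247729 ≈ 1.3544)
sqrt(g + v) = sqrt(2450095/243 + 17942910/13247729) = sqrt(32462554711385/3219198147) = sqrt(1290165382392305083995)/357688683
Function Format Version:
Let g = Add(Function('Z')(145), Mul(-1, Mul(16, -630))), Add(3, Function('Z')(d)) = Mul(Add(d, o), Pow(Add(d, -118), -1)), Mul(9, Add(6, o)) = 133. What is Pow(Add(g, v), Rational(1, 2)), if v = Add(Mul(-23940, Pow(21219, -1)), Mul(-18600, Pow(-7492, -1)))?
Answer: Mul(Rational(1, 357688683), Pow(1290165382392305083995, Rational(1, 2))) ≈ 100.42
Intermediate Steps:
o = Rational(79, 9) (o = Add(-6, Mul(Rational(1, 9), 133)) = Add(-6, Rational(133, 9)) = Rational(79, 9) ≈ 8.7778)
Function('Z')(d) = Add(-3, Mul(Pow(Add(-118, d), -1), Add(Rational(79, 9), d))) (Function('Z')(d) = Add(-3, Mul(Add(d, Rational(79, 9)), Pow(Add(d, -118), -1))) = Add(-3, Mul(Add(Rational(79, 9), d), Pow(Add(-118, d), -1))) = Add(-3, Mul(Pow(Add(-118, d), -1), Add(Rational(79, 9), d))))
g = Rational(2450095, 243) (g = Add(Mul(Rational(1, 9), Pow(Add(-118, 145), -1), Add(3265, Mul(-18, 145))), Mul(-1, Mul(16, -630))) = Add(Mul(Rational(1, 9), Pow(27, -1), Add(3265, -2610)), Mul(-1, -10080)) = Add(Mul(Rational(1, 9), Rational(1, 27), 655), 10080) = Add(Rational(655, 243), 10080) = Rational(2450095, 243) ≈ 10083.)
v = Rational(17942910, 13247729) (v = Add(Mul(-23940, Rational(1, 21219)), Mul(-18600, Rational(-1, 7492))) = Add(Rational(-7980, 7073), Rational(4650, 1873)) = Rational(17942910, 13247729) ≈ 1.3544)
Pow(Add(g, v), Rational(1, 2)) = Pow(Add(Rational(2450095, 243), Rational(17942910, 13247729)), Rational(1, 2)) = Pow(Rational(32462554711385, 3219198147), Rational(1, 2)) = Mul(Rational(1, 357688683), Pow(1290165382392305083995, Rational(1, 2)))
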